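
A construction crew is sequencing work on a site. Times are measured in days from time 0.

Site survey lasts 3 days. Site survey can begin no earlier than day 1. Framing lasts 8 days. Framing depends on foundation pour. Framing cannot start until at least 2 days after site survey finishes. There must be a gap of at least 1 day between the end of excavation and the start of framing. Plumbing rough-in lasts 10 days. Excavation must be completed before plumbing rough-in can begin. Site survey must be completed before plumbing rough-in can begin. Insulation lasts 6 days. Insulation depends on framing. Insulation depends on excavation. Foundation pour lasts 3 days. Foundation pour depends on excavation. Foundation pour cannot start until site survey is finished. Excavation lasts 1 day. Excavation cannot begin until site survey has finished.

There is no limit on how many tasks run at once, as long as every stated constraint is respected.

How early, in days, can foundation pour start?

Site survey waits on its own release at day 1, so it starts at day 1 and finishes at 1 + 3 = day 4.
After site survey (finishes day 4), excavation can start at day 4 and finishes at day 5.
Foundation pour waits on excavation (finishes day 5); site survey (finishes day 4). The latest of these is day 5, which is the earliest foundation pour can start.

5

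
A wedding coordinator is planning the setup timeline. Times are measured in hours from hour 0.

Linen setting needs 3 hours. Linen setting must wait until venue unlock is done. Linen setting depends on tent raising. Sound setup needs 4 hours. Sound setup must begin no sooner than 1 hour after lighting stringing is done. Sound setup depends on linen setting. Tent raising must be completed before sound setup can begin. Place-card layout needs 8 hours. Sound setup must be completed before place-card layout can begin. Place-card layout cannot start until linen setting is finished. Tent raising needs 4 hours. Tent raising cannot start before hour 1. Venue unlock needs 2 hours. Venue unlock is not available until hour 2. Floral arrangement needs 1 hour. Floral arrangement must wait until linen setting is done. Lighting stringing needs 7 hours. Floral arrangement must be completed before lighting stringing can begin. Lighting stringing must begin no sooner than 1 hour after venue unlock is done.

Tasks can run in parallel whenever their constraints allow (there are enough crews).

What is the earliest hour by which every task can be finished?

Tent raising cannot begin until its own release at hour 1. It runs from hour 1 to 1 + 4 = hour 5.
Venue unlock cannot begin until its own release at hour 2. It runs from hour 2 to 2 + 2 = hour 4.
Linen setting cannot start until venue unlock (finishes hour 4); tent raising (finishes hour 5). The controlling bound is hour 5, so linen setting finishes at 5 + 3 = hour 8.
After linen setting (finishes hour 8), floral arrangement can start at hour 8 and finishes at hour 9.
Lighting stringing needs all of floral arrangement (finishes hour 9); venue unlock (finishes hour 4, plus 1-hour gap → hour 5). That puts its earliest start at hour 9; it finishes at 9 + 7 = hour 16.
Sound setup needs all of lighting stringing (finishes hour 16, plus 1-hour gap → hour 17); linen setting (finishes hour 8); tent raising (finishes hour 5). That puts its earliest start at hour 17; it finishes at 17 + 4 = hour 21.
Place-card layout cannot start until sound setup (finishes hour 21); linen setting (finishes hour 8). The controlling bound is hour 21, so place-card layout finishes at 21 + 8 = hour 29.
All tasks are finished once the last one completes. Finish times: Venue unlock at 4, Tent raising at 5, Linen setting at 8, Floral arrangement at 9, Lighting stringing at 16, Sound setup at 21, Place-card layout at 29. The latest is hour 29.

29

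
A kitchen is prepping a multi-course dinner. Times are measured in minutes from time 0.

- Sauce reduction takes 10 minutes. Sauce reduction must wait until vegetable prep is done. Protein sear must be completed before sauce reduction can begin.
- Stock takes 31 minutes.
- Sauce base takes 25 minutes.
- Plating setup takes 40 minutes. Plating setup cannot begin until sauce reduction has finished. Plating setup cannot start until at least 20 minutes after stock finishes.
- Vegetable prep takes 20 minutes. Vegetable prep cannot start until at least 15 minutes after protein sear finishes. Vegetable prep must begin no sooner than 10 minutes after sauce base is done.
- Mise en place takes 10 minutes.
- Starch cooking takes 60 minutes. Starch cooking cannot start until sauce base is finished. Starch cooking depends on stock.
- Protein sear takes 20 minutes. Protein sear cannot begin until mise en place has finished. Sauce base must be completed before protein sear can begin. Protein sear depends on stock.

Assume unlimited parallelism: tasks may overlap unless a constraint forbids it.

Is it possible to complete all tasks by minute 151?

Yes

Nothing blocks sauce base, so it runs from minute 0 to minute 25.
Nothing blocks stock, so it runs from minute 0 to minute 31.
Starch cooking needs all of sauce base (finishes minute 25); stock (finishes minute 31). That puts its earliest start at minute 31; it finishes at 31 + 60 = minute 91.
Mise en place can start immediately at minute 0; it finishes at minute 10.
Protein sear cannot start until mise en place (finishes minute 10); sauce base (finishes minute 25); stock (finishes minute 31). The controlling bound is minute 31, so protein sear finishes at 31 + 20 = minute 51.
Vegetable prep cannot start until protein sear (finishes minute 51, plus 15-minute gap → minute 66); sauce base (finishes minute 25, plus 10-minute gap → minute 35). The controlling bound is minute 66, so vegetable prep finishes at 66 + 20 = minute 86.
Sauce reduction needs all of vegetable prep (finishes minute 86); protein sear (finishes minute 51). That puts its earliest start at minute 86; it finishes at 86 + 10 = minute 96.
For plating setup: sauce reduction (finishes minute 96); stock (finishes minute 31, plus 20-minute gap → minute 51). Taking the maximum gives a start of minute 96, and it finishes at 96 + 40 = minute 136.
Every task is finished by minute 136, which is no later than the deadline of 151, so the schedule is feasible.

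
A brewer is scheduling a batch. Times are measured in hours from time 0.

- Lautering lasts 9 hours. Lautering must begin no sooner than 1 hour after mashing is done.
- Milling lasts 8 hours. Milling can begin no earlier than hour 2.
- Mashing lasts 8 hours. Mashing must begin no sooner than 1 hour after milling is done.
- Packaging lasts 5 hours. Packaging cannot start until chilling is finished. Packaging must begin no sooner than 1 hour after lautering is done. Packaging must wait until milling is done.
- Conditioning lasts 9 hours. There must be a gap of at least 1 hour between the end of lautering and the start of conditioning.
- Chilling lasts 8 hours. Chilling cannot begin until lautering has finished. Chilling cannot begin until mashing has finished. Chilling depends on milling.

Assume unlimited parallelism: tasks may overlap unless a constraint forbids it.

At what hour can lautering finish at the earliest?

29

Milling cannot begin until its own release at hour 2. It runs from hour 2 to 2 + 8 = hour 10.
Mashing waits on milling (finishes hour 10, plus 1-hour gap → hour 11), so it starts at hour 11 and finishes at 11 + 8 = hour 19.
Lautering waits on mashing (finishes hour 19, plus 1-hour gap → hour 20), so it starts at hour 20 and finishes at 20 + 9 = hour 29.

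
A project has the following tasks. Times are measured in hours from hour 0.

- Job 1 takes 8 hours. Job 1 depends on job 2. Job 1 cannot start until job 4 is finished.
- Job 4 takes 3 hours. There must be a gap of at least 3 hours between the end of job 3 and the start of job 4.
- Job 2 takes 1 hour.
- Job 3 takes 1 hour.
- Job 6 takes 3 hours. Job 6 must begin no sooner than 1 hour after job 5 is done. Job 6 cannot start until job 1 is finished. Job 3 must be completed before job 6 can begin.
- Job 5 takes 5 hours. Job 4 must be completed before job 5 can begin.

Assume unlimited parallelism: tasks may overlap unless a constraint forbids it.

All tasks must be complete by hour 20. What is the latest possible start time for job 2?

Job 6 must finish by hour 20; it takes 3 hours, so it must start by 20 − 3 = hour 17.
Job 1 has to be done before job 6 (must start by hour 17). That means finishing by hour 17, i.e. starting by 17 − 8 = hour 9.
Job 2 must finish before job 1 (must start by hour 9). With a 1-hour duration, job 2 must start by 9 − 1 = hour 8.

8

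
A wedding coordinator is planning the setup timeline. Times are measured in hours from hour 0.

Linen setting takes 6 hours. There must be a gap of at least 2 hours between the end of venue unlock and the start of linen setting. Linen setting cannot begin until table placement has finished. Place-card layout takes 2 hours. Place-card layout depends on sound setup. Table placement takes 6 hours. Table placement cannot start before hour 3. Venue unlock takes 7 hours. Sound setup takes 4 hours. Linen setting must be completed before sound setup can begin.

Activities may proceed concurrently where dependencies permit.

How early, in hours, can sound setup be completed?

19

Table placement cannot begin until its own release at hour 3. It runs from hour 3 to 3 + 6 = hour 9.
Venue unlock has no prerequisites, so it starts at hour 0 and finishes at hour 7.
Linen setting has to wait for venue unlock (finishes hour 7, plus 2-hour gap → hour 9); table placement (finishes hour 9). The latest of these is hour 9, so linen setting runs hour 9 to 9 + 6 = hour 15.
Sound setup cannot begin until linen setting (finishes hour 15). It runs from hour 15 to 15 + 4 = hour 19.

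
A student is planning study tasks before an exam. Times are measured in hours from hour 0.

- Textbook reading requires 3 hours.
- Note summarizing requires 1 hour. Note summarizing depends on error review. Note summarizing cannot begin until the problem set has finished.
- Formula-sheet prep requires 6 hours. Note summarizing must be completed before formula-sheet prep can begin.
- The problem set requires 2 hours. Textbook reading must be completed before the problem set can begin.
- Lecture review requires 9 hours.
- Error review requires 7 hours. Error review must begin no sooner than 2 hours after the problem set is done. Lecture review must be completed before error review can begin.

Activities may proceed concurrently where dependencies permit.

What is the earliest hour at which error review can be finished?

Lecture review has no prerequisites, so it starts at hour 0 and finishes at hour 9.
Nothing blocks textbook reading, so it runs from hour 0 to hour 3.
After textbook reading (finishes hour 3), the problem set can start at hour 3 and finishes at hour 5.
Error review has to wait for the problem set (finishes hour 5, plus 2-hour gap → hour 7); lecture review (finishes hour 9). The latest of these is hour 9, so error review runs hour 9 to 9 + 7 = hour 16.

16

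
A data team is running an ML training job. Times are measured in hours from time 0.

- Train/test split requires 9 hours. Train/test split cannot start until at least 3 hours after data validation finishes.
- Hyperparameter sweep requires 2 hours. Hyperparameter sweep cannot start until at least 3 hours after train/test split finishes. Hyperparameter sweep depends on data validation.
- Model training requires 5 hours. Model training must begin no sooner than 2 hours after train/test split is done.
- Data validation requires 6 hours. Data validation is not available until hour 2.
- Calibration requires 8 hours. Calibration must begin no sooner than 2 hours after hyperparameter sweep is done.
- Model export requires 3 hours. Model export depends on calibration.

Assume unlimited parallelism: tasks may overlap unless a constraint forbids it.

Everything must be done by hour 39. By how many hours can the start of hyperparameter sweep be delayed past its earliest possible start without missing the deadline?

1

After its own release at hour 2, data validation can start at hour 2 and finishes at hour 8.
Train/test split cannot begin until data validation (finishes hour 8, plus 3-hour gap → hour 11). It runs from hour 11 to 11 + 9 = hour 20.
Hyperparameter sweep needs all of train/test split (finishes hour 20, plus 3-hour gap → hour 23); data validation (finishes hour 8). That puts its earliest start at hour 23; it finishes at 23 + 2 = hour 25.

Working backward from the deadline:
Model export must finish by hour 39; it takes 3 hours, so it must start by 39 − 3 = hour 36.
Calibration must finish before model export (must start by hour 36). With an 8-hour duration, calibration must start by 36 − 8 = hour 28.
Since calibration (must start by hour 28, minus 2-hour gap → hour 26) depends on it, hyperparameter sweep must finish by hour 26. Backing off its 2-hour duration gives a latest start of hour 24.
So hyperparameter sweep can start as early as hour 23 and as late as hour 24, giving 24 − 23 = 1 hour of slack.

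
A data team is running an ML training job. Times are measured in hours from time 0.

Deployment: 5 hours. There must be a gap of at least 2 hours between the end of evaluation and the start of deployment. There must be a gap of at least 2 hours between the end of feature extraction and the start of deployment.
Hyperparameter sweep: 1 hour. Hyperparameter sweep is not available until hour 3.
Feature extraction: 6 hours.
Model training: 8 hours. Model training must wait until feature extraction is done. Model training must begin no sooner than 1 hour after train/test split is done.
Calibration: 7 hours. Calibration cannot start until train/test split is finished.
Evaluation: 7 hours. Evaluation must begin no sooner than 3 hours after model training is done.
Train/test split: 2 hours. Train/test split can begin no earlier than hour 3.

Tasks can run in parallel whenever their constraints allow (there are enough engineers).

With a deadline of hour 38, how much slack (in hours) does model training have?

7

Train/test split waits on its own release at hour 3, so it starts at hour 3 and finishes at 3 + 2 = hour 5.
Nothing blocks feature extraction, so it runs from hour 0 to hour 6.
Model training needs all of feature extraction (finishes hour 6); train/test split (finishes hour 5, plus 1-hour gap → hour 6). That puts its earliest start at hour 6; it finishes at 6 + 8 = hour 14.

Working backward from the deadline:
Nothing follows deployment; the deadline of hour 38 is its only limit. It must start by 38 − 5 = hour 33.
Evaluation has to be done before deployment (must start by hour 33, minus 2-hour gap → hour 31). That means finishing by hour 31, i.e. starting by 31 − 7 = hour 24.
Model training must finish before evaluation (must start by hour 24, minus 3-hour gap → hour 21). With an 8-hour duration, model training must start by 21 − 8 = hour 13.
So model training can start as early as hour 6 and as late as hour 13, giving 13 − 6 = 7 hours of slack.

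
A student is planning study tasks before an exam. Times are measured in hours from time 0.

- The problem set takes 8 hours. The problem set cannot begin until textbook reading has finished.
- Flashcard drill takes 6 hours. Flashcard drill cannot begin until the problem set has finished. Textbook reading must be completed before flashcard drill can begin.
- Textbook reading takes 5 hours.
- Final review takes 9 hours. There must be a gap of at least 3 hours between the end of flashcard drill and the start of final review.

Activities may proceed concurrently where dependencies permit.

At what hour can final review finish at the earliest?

Nothing blocks textbook reading, so it runs from hour 0 to hour 5.
After textbook reading (finishes hour 5), the problem set can start at hour 5 and finishes at hour 13.
Flashcard drill needs all of the problem set (finishes hour 13); textbook reading (finishes hour 5). That puts its earliest start at hour 13; it finishes at 13 + 6 = hour 19.
Final review cannot begin until flashcard drill (finishes hour 19, plus 3-hour gap → hour 22). It runs from hour 22 to 22 + 9 = hour 31.

31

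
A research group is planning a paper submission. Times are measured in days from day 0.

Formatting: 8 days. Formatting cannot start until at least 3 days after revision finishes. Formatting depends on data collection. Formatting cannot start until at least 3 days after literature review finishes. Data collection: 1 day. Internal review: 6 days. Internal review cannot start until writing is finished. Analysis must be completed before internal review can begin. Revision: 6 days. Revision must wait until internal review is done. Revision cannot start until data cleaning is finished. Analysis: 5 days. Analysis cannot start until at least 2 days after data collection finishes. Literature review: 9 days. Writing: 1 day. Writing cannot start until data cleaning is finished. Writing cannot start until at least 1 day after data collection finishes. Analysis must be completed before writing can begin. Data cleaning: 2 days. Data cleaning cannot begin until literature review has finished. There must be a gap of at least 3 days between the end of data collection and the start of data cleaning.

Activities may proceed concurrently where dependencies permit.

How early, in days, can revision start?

18

Data collection can start immediately at day 0; it finishes at day 1.
Analysis cannot begin until data collection (finishes day 1, plus 2-day gap → day 3). It runs from day 3 to 3 + 5 = day 8.
Nothing blocks literature review, so it runs from day 0 to day 9.
Data cleaning needs all of literature review (finishes day 9); data collection (finishes day 1, plus 3-day gap → day 4). That puts its earliest start at day 9; it finishes at 9 + 2 = day 11.
Writing cannot start until data cleaning (finishes day 11); data collection (finishes day 1, plus 1-day gap → day 2); analysis (finishes day 8). The controlling bound is day 11, so writing finishes at 11 + 1 = day 12.
For internal review: writing (finishes day 12); analysis (finishes day 8). Taking the maximum gives a start of day 12, and it finishes at 12 + 6 = day 18.
Revision waits on internal review (finishes day 18); data cleaning (finishes day 11). The latest of these is day 18, which is the earliest revision can start.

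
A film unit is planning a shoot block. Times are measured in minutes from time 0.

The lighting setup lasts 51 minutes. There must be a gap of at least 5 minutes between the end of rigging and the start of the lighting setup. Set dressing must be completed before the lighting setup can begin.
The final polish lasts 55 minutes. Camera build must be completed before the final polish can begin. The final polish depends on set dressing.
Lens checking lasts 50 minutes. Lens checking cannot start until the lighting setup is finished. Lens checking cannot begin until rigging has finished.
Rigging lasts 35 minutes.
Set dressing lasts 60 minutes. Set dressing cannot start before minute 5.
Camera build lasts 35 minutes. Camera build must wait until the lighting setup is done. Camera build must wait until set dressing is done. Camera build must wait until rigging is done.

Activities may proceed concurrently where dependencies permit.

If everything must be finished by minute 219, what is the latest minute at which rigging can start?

38

The final polish must finish by minute 219; it takes 55 minutes, so it must start by 219 − 55 = minute 164.
Camera build feeds into the final polish (must start by minute 164); so camera build must finish by minute 164 and therefore start by minute 129.
Nothing follows lens checking; the deadline of minute 219 is its only limit. It must start by 219 − 50 = minute 169.
The lighting setup feeds camera build (must start by minute 129); lens checking (must start by minute 169). Taking the minimum, the lighting setup must finish by minute 129 and start by 129 − 51 = minute 78.
Rigging must finish in time for the lighting setup (must start by minute 78, minus 5-minute gap → minute 73); camera build (must start by minute 129); lens checking (must start by minute 169). The tightest is minute 73, so rigging must start by 73 − 35 = minute 38.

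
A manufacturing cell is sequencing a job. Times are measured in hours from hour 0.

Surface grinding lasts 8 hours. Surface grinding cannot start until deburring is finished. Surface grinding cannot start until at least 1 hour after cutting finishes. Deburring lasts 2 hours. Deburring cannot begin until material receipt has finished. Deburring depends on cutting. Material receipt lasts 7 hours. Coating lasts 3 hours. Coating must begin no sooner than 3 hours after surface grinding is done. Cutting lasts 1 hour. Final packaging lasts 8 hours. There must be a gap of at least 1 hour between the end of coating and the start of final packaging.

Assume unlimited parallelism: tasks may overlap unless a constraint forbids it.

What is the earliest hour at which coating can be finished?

Nothing blocks cutting, so it runs from hour 0 to hour 1.
Material receipt can start immediately at hour 0; it finishes at hour 7.
Deburring needs all of material receipt (finishes hour 7); cutting (finishes hour 1). That puts its earliest start at hour 7; it finishes at 7 + 2 = hour 9.
Surface grinding cannot start until deburring (finishes hour 9); cutting (finishes hour 1, plus 1-hour gap → hour 2). The controlling bound is hour 9, so surface grinding finishes at 9 + 8 = hour 17.
After surface grinding (finishes hour 17, plus 3-hour gap → hour 20), coating can start at hour 20 and finishes at hour 23.

23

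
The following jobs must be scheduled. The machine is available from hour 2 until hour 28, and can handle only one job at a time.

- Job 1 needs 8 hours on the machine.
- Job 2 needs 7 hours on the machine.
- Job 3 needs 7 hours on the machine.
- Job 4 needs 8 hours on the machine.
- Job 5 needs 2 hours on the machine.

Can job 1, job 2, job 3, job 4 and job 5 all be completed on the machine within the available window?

The machine window is 28 − 2 = 26 hours.
Running back to back, the jobs need 8 + 7 + 7 + 8 + 2 = 32 hours on the machine.
Since 32 > 26, they cannot all fit.

No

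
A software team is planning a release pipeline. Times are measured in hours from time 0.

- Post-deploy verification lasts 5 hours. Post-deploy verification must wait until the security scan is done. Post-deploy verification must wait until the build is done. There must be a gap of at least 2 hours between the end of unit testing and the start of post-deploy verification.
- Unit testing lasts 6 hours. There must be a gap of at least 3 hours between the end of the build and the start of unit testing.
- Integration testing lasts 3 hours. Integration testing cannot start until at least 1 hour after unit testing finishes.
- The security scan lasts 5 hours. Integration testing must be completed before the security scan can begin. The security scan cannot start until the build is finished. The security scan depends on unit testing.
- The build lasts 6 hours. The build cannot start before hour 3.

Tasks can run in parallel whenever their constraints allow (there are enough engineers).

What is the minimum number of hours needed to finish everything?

The build cannot begin until its own release at hour 3. It runs from hour 3 to 3 + 6 = hour 9.
After the build (finishes hour 9, plus 3-hour gap → hour 12), unit testing can start at hour 12 and finishes at hour 18.
Integration testing waits on unit testing (finishes hour 18, plus 1-hour gap → hour 19), so it starts at hour 19 and finishes at 19 + 3 = hour 22.
The security scan has to wait for integration testing (finishes hour 22); the build (finishes hour 9); unit testing (finishes hour 18). The latest of these is hour 22, so the security scan runs hour 22 to 22 + 5 = hour 27.
Post-deploy verification cannot start until the security scan (finishes hour 27); the build (finishes hour 9); unit testing (finishes hour 18, plus 2-hour gap → hour 20). The controlling bound is hour 27, so post-deploy verification finishes at 27 + 5 = hour 32.
All tasks are finished once the last one completes. Finish times: The build at 9, Unit testing at 18, Integration testing at 22, The security scan at 27, Post-deploy verification at 32. The latest is hour 32.

32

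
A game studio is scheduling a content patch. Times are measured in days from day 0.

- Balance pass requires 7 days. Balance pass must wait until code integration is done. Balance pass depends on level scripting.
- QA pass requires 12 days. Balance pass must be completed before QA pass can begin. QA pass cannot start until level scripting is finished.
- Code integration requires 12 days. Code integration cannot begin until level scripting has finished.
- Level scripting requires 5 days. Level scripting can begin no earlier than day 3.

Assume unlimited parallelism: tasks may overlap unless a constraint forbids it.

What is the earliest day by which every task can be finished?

Level scripting waits on its own release at day 3, so it starts at day 3 and finishes at 3 + 5 = day 8.
Code integration waits on level scripting (finishes day 8), so it starts at day 8 and finishes at 8 + 12 = day 20.
Balance pass has to wait for code integration (finishes day 20); level scripting (finishes day 8). The latest of these is day 20, so balance pass runs day 20 to 20 + 7 = day 27.
For QA pass: balance pass (finishes day 27); level scripting (finishes day 8). Taking the maximum gives a start of day 27, and it finishes at 27 + 12 = day 39.
All tasks are finished once the last one completes. Finish times: Level scripting at 8, Code integration at 20, Balance pass at 27, QA pass at 39. The latest is day 39.

39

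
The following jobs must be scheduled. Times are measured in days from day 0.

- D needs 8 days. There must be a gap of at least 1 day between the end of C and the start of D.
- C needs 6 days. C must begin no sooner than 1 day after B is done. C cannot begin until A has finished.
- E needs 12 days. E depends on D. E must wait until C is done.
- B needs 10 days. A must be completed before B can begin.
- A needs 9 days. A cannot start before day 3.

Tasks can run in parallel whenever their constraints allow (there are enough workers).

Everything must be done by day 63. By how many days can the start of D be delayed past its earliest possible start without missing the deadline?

A cannot begin until its own release at day 3. It runs from day 3 to 3 + 9 = day 12.
B cannot begin until A (finishes day 12). It runs from day 12 to 12 + 10 = day 22.
C needs all of B (finishes day 22, plus 1-day gap → day 23); A (finishes day 12). That puts its earliest start at day 23; it finishes at 23 + 6 = day 29.
D cannot begin until C (finishes day 29, plus 1-day gap → day 30). It runs from day 30 to 30 + 8 = day 38.

Working backward from the deadline:
E must finish by day 63; it takes 12 days, so it must start by 63 − 12 = day 51.
D feeds into E (must start by day 51); so D must finish by day 51 and therefore start by day 43.
So D can start as early as day 30 and as late as day 43, giving 43 − 30 = 13 days of slack.

13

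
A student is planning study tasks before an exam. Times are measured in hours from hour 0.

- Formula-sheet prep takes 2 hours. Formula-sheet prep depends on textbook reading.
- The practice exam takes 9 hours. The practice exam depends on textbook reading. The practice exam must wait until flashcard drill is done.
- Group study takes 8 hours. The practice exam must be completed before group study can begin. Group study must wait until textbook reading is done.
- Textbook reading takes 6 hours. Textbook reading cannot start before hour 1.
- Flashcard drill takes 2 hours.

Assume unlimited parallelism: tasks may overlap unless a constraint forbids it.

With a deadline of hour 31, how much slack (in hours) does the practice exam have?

7

Flashcard drill can start immediately at hour 0; it finishes at hour 2.
Textbook reading waits on its own release at hour 1, so it starts at hour 1 and finishes at 1 + 6 = hour 7.
The practice exam needs all of textbook reading (finishes hour 7); flashcard drill (finishes hour 2). That puts its earliest start at hour 7; it finishes at 7 + 9 = hour 16.

Working backward from the deadline:
Group study must finish by hour 31; it takes 8 hours, so it must start by 31 − 8 = hour 23.
The practice exam has to be done before group study (must start by hour 23). That means finishing by hour 23, i.e. starting by 23 − 9 = hour 14.
So the practice exam can start as early as hour 7 and as late as hour 14, giving 14 − 7 = 7 hours of slack.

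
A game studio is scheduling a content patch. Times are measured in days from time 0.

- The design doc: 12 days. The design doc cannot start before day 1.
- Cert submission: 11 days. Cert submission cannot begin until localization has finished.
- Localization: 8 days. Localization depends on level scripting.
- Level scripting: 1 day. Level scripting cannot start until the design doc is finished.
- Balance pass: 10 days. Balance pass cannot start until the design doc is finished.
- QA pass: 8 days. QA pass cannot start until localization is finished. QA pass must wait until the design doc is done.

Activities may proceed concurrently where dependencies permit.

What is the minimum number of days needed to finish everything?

33

The design doc cannot begin until its own release at day 1. It runs from day 1 to 1 + 12 = day 13.
After the design doc (finishes day 13), balance pass can start at day 13 and finishes at day 23.
After the design doc (finishes day 13), level scripting can start at day 13 and finishes at day 14.
Localization waits on level scripting (finishes day 14), so it starts at day 14 and finishes at 14 + 8 = day 22.
Cert submission waits on localization (finishes day 22), so it starts at day 22 and finishes at 22 + 11 = day 33.
QA pass cannot start until localization (finishes day 22); the design doc (finishes day 13). The controlling bound is day 22, so QA pass finishes at 22 + 8 = day 30.
All tasks are finished once the last one completes. Finish times: The design doc at 13, Level scripting at 14, Balance pass at 23, Localization at 22, QA pass at 30, Cert submission at 33. The latest is day 33.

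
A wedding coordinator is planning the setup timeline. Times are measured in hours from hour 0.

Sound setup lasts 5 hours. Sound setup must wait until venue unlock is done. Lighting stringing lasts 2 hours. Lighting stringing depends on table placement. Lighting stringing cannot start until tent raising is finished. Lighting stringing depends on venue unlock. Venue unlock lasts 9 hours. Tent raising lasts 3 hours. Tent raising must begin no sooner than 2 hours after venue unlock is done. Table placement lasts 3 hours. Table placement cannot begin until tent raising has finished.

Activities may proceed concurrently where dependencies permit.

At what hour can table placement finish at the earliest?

Nothing blocks venue unlock, so it runs from hour 0 to hour 9.
After venue unlock (finishes hour 9, plus 2-hour gap → hour 11), tent raising can start at hour 11 and finishes at hour 14.
After tent raising (finishes hour 14), table placement can start at hour 14 and finishes at hour 17.

17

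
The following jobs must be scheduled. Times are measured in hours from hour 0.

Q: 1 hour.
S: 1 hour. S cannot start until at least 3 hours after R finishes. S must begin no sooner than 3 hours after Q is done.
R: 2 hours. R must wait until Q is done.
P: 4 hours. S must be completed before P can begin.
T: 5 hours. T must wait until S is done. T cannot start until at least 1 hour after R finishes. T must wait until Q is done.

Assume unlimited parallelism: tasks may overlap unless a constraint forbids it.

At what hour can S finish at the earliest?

Q can start immediately at hour 0; it finishes at hour 1.
R waits on Q (finishes hour 1), so it starts at hour 1 and finishes at 1 + 2 = hour 3.
For S: R (finishes hour 3, plus 3-hour gap → hour 6); Q (finishes hour 1, plus 3-hour gap → hour 4). Taking the maximum gives a start of hour 6, and it finishes at 6 + 1 = hour 7.

7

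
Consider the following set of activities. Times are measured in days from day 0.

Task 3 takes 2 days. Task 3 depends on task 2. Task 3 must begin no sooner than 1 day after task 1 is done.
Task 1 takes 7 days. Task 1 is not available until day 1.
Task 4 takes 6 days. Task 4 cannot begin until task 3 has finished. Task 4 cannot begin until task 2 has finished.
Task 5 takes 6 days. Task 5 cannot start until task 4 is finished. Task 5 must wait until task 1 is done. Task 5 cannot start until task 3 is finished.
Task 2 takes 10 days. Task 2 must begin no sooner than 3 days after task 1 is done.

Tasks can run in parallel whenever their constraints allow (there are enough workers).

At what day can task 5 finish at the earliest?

35

Task 1 cannot begin until its own release at day 1. It runs from day 1 to 1 + 7 = day 8.
Task 2 cannot begin until task 1 (finishes day 8, plus 3-day gap → day 11). It runs from day 11 to 11 + 10 = day 21.
Task 3 has to wait for task 2 (finishes day 21); task 1 (finishes day 8, plus 1-day gap → day 9). The latest of these is day 21, so task 3 runs day 21 to 21 + 2 = day 23.
Task 4 needs all of task 3 (finishes day 23); task 2 (finishes day 21). That puts its earliest start at day 23; it finishes at 23 + 6 = day 29.
Task 5 needs all of task 4 (finishes day 29); task 1 (finishes day 8); task 3 (finishes day 23). That puts its earliest start at day 29; it finishes at 29 + 6 = day 35.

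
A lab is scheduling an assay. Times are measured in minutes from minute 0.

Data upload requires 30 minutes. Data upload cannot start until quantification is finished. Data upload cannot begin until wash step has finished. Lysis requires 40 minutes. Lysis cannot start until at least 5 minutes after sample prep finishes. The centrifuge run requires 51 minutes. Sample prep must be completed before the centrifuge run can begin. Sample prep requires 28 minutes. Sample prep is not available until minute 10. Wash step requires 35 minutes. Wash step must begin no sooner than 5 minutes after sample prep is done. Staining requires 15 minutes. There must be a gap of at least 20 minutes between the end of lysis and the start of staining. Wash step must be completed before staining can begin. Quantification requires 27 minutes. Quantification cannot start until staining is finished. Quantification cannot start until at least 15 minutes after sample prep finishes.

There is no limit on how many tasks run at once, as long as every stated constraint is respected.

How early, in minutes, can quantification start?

After its own release at minute 10, sample prep can start at minute 10 and finishes at minute 38.
After sample prep (finishes minute 38, plus 5-minute gap → minute 43), wash step can start at minute 43 and finishes at minute 78.
Lysis cannot begin until sample prep (finishes minute 38, plus 5-minute gap → minute 43). It runs from minute 43 to 43 + 40 = minute 83.
Staining needs all of lysis (finishes minute 83, plus 20-minute gap → minute 103); wash step (finishes minute 78). That puts its earliest start at minute 103; it finishes at 103 + 15 = minute 118.
Quantification waits on staining (finishes minute 118); sample prep (finishes minute 38, plus 15-minute gap → minute 53). The latest of these is minute 118, which is the earliest quantification can start.

118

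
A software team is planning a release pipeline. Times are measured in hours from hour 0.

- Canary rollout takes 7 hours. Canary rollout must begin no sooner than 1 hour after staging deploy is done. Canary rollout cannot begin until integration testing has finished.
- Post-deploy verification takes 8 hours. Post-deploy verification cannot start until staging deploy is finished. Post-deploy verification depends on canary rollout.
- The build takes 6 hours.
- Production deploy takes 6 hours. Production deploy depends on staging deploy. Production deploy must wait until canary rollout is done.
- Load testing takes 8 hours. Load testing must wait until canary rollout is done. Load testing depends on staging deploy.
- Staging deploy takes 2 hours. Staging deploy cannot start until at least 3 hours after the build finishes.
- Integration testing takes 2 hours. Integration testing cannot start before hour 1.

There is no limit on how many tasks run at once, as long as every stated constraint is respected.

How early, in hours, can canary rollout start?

Integration testing waits on its own release at hour 1, so it starts at hour 1 and finishes at 1 + 2 = hour 3.
The build has no prerequisites, so it starts at hour 0 and finishes at hour 6.
After the build (finishes hour 6, plus 3-hour gap → hour 9), staging deploy can start at hour 9 and finishes at hour 11.
Canary rollout waits on staging deploy (finishes hour 11, plus 1-hour gap → hour 12); integration testing (finishes hour 3). The latest of these is hour 12, which is the earliest canary rollout can start.

12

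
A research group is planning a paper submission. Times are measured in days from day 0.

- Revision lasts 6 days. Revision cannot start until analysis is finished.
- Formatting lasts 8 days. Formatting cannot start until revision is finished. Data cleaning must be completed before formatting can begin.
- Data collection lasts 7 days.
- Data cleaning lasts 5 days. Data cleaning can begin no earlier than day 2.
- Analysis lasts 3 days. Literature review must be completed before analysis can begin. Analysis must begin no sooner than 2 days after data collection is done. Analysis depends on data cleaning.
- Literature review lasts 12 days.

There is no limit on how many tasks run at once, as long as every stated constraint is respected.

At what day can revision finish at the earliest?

Data cleaning cannot begin until its own release at day 2. It runs from day 2 to 2 + 5 = day 7.
Data collection has no prerequisites, so it starts at day 0 and finishes at day 7.
Literature review has no prerequisites, so it starts at day 0 and finishes at day 12.
Analysis needs all of literature review (finishes day 12); data collection (finishes day 7, plus 2-day gap → day 9); data cleaning (finishes day 7). That puts its earliest start at day 12; it finishes at 12 + 3 = day 15.
After analysis (finishes day 15), revision can start at day 15 and finishes at day 21.

21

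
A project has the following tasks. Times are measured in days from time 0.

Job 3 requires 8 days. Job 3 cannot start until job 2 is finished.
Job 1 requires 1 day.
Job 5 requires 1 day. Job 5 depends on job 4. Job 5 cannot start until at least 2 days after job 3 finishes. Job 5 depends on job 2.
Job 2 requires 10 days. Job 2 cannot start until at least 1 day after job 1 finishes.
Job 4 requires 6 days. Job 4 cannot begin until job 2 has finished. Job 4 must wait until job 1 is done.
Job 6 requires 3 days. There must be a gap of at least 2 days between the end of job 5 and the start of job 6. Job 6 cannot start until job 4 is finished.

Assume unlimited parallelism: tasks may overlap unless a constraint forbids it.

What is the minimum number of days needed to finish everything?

28

Job 1 can start immediately at day 0; it finishes at day 1.
Job 2 cannot begin until job 1 (finishes day 1, plus 1-day gap → day 2). It runs from day 2 to 2 + 10 = day 12.
Job 4 cannot start until job 2 (finishes day 12); job 1 (finishes day 1). The controlling bound is day 12, so job 4 finishes at 12 + 6 = day 18.
Job 3 cannot begin until job 2 (finishes day 12). It runs from day 12 to 12 + 8 = day 20.
Job 5 cannot start until job 4 (finishes day 18); job 3 (finishes day 20, plus 2-day gap → day 22); job 2 (finishes day 12). The controlling bound is day 22, so job 5 finishes at 22 + 1 = day 23.
Job 6 has to wait for job 5 (finishes day 23, plus 2-day gap → day 25); job 4 (finishes day 18). The latest of these is day 25, so job 6 runs day 25 to 25 + 3 = day 28.
All tasks are finished once the last one completes. Finish times: Job 1 at 1, Job 2 at 12, Job 3 at 20, Job 4 at 18, Job 5 at 23, Job 6 at 28. The latest is day 28.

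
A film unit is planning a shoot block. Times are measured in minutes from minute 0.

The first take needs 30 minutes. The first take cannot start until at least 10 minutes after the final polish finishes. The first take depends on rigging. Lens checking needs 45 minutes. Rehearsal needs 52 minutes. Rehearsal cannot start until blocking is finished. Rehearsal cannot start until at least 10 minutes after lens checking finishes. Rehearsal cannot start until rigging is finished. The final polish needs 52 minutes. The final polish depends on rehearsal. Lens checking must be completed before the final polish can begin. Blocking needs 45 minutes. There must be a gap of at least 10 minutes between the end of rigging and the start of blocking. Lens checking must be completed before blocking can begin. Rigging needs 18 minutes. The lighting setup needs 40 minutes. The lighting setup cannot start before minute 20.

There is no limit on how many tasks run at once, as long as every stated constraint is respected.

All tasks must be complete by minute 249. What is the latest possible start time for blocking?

60

To finish by minute 249, the first take (duration 30) must start no later than minute 219.
The final polish must finish before the first take (must start by minute 219, minus 10-minute gap → minute 209). With a 52-minute duration, the final polish must start by 209 − 52 = minute 157.
Rehearsal must finish before the final polish (must start by minute 157). With a 52-minute duration, rehearsal must start by 157 − 52 = minute 105.
Blocking feeds into rehearsal (must start by minute 105); so blocking must finish by minute 105 and therefore start by minute 60.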